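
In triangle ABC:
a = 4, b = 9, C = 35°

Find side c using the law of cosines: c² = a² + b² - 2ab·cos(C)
c² = 4² + 9² − 2·4·9·cos(35°)
cos(35°) ≈ 0.819152
c² ≈ 16 + 81 − 72·(0.819152) ≈ 97 − 58.9789 ≈ 38.0211
c ≈ √38.0211 ≈ 6.16612

c = 6.166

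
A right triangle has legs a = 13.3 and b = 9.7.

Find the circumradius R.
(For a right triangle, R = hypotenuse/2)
Hypotenuse c = √(a² + b²) = √(176.89 + 94.09) = √270.98 ≈ 16.4615
R = c/2 ≈ 16.4615/2 ≈ 8.23074

R = 8.231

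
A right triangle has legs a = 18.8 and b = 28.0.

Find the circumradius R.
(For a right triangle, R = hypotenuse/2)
Hypotenuse c = √(a² + b²) = √(353.44 + 784) = √1137.44 ≈ 33.726
R = c/2 ≈ 33.726/2 ≈ 16.863

R = 16.86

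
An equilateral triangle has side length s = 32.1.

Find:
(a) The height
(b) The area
(a) The height splits the triangle into two 30-60-90 halves: h = s·√3/2 = 32.1·1.73205/2 ≈ 55.5988/2 ≈ 27.7994
(b) Area = (√3/4)·s² = (√3/4)·32.1² = (√3/4)·1030.41 ≈ 0.433013·1030.41 ≈ 446.181

Height = 27.8, Area = 446.2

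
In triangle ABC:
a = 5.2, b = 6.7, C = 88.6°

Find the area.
Two sides and the included angle (SAS): A = ½·a·b·sin(C) = ½·5.2·6.7·sin(88.6°)
sin(88.6°) ≈ 0.999701
A ≈ ½·34.84·0.999701 = 17.42·0.999701 ≈ 17.4148

Area = 17.41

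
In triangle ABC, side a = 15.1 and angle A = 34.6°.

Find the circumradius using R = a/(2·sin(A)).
R = a/(2·sin(A)) = 15.1/(2·sin(34.6°))
sin(34.6°) ≈ 0.567844
R ≈ 15.1/(2·0.567844) = 15.1/1.13569 ≈ 13.2959

R = 13.3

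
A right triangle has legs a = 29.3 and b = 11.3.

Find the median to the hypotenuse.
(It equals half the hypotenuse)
Hypotenuse c = √(a² + b²) = √(858.49 + 127.69) = √986.18 ≈ 31.4035
Median to hypotenuse = c/2 ≈ 31.4035/2 ≈ 15.7018

Median = 15.7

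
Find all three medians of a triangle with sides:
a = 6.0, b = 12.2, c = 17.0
Median formula: m_a = ½√(2b² + 2c² − a²) (and cyclically). a² = 36, b² = 148.84, c² = 289.
m_a = ½√(2·148.84 + 2·289 − 36) = ½√839.68 ≈ ½·28.9772 ≈ 14.4886
m_b = ½√(2·36 + 2·289 − 148.84) = ½√501.16 ≈ ½·22.3866 ≈ 11.1933
m_c = ½√(2·36 + 2·148.84 − 289) = ½√80.68 ≈ ½·8.9822 ≈ 4.4911

m_a = 14.49, m_b = 11.19, m_c = 4.491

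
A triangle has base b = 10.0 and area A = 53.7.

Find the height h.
A = ½·b·h  ⇒  h = 2A/b = 2·53.7/10.0 = 107.4/10.0 ≈ 10.74

h = 10.74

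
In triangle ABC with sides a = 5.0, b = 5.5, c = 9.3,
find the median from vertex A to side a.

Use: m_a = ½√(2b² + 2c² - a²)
m_a = ½√(2·5.5² + 2·9.3² − 5.0²) = ½√(2·30.25 + 2·86.49 − 25) = ½√(60.5 + 172.98 − 25) = ½√208.48
√208.48 ≈ 14.4388, so m_a ≈ 7.21942

m_a = 7.219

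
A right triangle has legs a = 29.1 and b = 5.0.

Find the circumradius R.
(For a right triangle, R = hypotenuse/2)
Hypotenuse c = √(a² + b²) = √(846.81 + 25) = √871.81 ≈ 29.5264
R = c/2 ≈ 29.5264/2 ≈ 14.7632

R = 14.76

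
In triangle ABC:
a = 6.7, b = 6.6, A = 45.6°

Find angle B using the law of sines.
a/sin(A) = b/sin(B)  ⇒  sin(B) = b·sin(A)/a = 6.6·sin(45.6°)/6.7
sin(45.6°) ≈ 0.714473
sin(B) ≈ 6.6·0.714473/6.7 ≈ 4.71552/6.7 ≈ 0.703809
B = arcsin(0.703809) ≈ 44.7334°
(Since b ≤ a we need B ≤ A, so the obtuse alternative 180° − 44.7334° ≈ 135.267° is rejected.)

B = 44.73°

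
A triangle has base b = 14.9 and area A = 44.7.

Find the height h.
A = ½·b·h  ⇒  h = 2A/b = 2·44.7/14.9 = 89.4/14.9 ≈ 6

h = 6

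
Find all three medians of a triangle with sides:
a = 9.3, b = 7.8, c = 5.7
Median formula: m_a = ½√(2b² + 2c² − a²) (and cyclically). a² = 86.49, b² = 60.84, c² = 32.49.
m_a = ½√(2·60.84 + 2·32.49 − 86.49) = ½√100.17 ≈ ½·10.0085 ≈ 5.00425
m_b = ½√(2·86.49 + 2·32.49 − 60.84) = ½√177.12 ≈ ½·13.3086 ≈ 6.65432
m_c = ½√(2·86.49 + 2·60.84 − 32.49) = ½√262.17 ≈ ½·16.1917 ≈ 8.09583

m_a = 5.004, m_b = 6.654, m_c = 8.096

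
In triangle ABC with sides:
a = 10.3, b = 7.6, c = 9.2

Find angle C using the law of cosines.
c² = a² + b² − 2ab·cos(C)  ⇒  cos(C) = (a² + b² − c²)/(2ab)
cos(C) = (10.3² + 7.6² − 9.2²)/(2·10.3·7.6) = (106.09 + 57.76 − 84.64)/156.56 = 79.21/156.56 ≈ 0.50594
C = arccos(0.50594) ≈ 59.6062°

C = 59.61°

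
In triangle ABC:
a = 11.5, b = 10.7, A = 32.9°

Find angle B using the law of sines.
a/sin(A) = b/sin(B)  ⇒  sin(B) = b·sin(A)/a = 10.7·sin(32.9°)/11.5
sin(32.9°) ≈ 0.543174
sin(B) ≈ 10.7·0.543174/11.5 ≈ 5.81197/11.5 ≈ 0.505388
B = arcsin(0.505388) ≈ 30.3571°
(Since b ≤ a we need B ≤ A, so the obtuse alternative 180° − 30.3571° ≈ 149.643° is rejected.)

B = 30.36°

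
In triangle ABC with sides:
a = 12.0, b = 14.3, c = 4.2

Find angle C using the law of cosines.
c² = a² + b² − 2ab·cos(C)  ⇒  cos(C) = (a² + b² − c²)/(2ab)
cos(C) = (12.0² + 14.3² − 4.2²)/(2·12.0·14.3) = (144 + 204.49 − 17.64)/343.2 = 330.85/343.2 ≈ 0.964015
C = arccos(0.964015) ≈ 15.4173°

C = 15.42°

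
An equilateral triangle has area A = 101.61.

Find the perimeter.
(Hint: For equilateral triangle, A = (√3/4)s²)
A = (√3/4)s²  ⇒  s² = 4A/√3 = 4·101.61/√3 = 406.44/1.73205 ≈ 234.658
s ≈ √234.658 ≈ 15.3186
Perimeter = 3s ≈ 3·15.3186 ≈ 45.9557

Perimeter = 45.96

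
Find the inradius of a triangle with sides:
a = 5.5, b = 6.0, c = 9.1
r = Area/s where s is the semi-perimeter.
s = (5.5 + 6.0 + 9.1)/2 = 20.6/2 = 10.3
Area = √(s(s−a)(s−b)(s−c)) = √(10.3·4.8·4.3·1.2) ≈ √255.11 ≈ 15.9722
r ≈ 15.9722/10.3 ≈ 1.5507

r = 1.551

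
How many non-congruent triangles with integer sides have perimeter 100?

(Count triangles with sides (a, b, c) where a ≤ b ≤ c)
Let a ≤ b ≤ c with a + b + c = 100. The only binding inequality is a + b > c, i.e. 100 − c > c, so c < 100/2; and c ≥ 100/3 since c is the largest side.
So 34 ≤ c ≤ 49. For each c, b runs from ⌈(100 − c)/2⌉ up to c (then a = 100 − b − c satisfies 1 ≤ a ≤ b automatically), giving c − ⌈(100 − c)/2⌉ + 1 choices.
Summing over c: 2 + 3 + 5 + 6 + … + 23 + 24  (16 terms, c = 34, …, 49) = 208
Check (closed form: nearest integer to p²/48 for even p, (p+3)²/48 for odd p): 100²/48 = 10000/48 ≈ 208.33 → 208

208 triangles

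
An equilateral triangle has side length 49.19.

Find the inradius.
r = Area/s with s the semi-perimeter.
Area = (√3/4)·49.19² = (√3/4)·2419.6561 ≈ 0.433013·2419.6561 ≈ 1047.74
s = 3·49.19/2 = 73.785
r ≈ 1047.74/73.785 ≈ 14.1999
(Equivalently r = side/(2√3) = 49.19/3.4641 ≈ 14.1999.)

r = 14.2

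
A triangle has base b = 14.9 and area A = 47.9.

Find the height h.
A = ½·b·h  ⇒  h = 2A/b = 2·47.9/14.9 = 95.8/14.9 ≈ 6.42953

h = 6.43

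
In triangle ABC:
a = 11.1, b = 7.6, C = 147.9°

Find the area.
Two sides and the included angle (SAS): A = ½·a·b·sin(C) = ½·11.1·7.6·sin(147.9°)
sin(147.9°) ≈ 0.531399
A ≈ ½·84.36·0.531399 = 42.18·0.531399 ≈ 22.4144

Area = 22.41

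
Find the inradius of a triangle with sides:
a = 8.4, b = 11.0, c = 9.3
r = Area/s where s is the semi-perimeter.
s = (8.4 + 11.0 + 9.3)/2 = 28.7/2 = 14.35
Area = √(s(s−a)(s−b)(s−c)) = √(14.35·5.95·3.35·5.05) ≈ √1444.46 ≈ 38.006
r ≈ 38.006/14.35 ≈ 2.6485

r = 2.649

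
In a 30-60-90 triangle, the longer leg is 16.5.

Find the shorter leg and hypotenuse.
In a 30-60-90 triangle the sides are in ratio 1 : √3 : 2, so short leg = long leg/√3 and hypotenuse = 2·(short leg).
Short leg = 16.5/√3 ≈ 16.5/1.73205 ≈ 9.52628
Hypotenuse = 2·9.52628 ≈ 19.0526

Short leg = 9.526, Hypotenuse = 19.05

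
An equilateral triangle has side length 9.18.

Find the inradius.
r = Area/s with s the semi-perimeter.
Area = (√3/4)·9.18² = (√3/4)·84.2724 ≈ 0.433013·84.2724 ≈ 36.491
s = 3·9.18/2 = 13.77
r ≈ 36.491/13.77 ≈ 2.65004
(Equivalently r = side/(2√3) = 9.18/3.4641 ≈ 2.65004.)

r = 2.65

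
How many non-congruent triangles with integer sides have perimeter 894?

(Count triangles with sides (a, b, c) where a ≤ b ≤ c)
Let a ≤ b ≤ c with a + b + c = 894. The only binding inequality is a + b > c, i.e. 894 − c > c, so c < 894/2; and c ≥ 894/3 since c is the largest side.
So 298 ≤ c ≤ 446. For each c, b runs from ⌈(894 − c)/2⌉ up to c (then a = 894 − b − c satisfies 1 ≤ a ≤ b automatically), giving c − ⌈(894 − c)/2⌉ + 1 choices.
Summing over c: 1 + 2 + 4 + 5 + … + 221 + 223  (149 terms, c = 298, …, 446) = 16651
Check (closed form: nearest integer to p²/48 for even p, (p+3)²/48 for odd p): 894²/48 = 799236/48 ≈ 16650.75 → 16651

16651 triangles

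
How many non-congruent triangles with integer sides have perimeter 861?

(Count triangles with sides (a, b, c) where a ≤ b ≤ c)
Let a ≤ b ≤ c with a + b + c = 861. The only binding inequality is a + b > c, i.e. 861 − c > c, so c < 861/2; and c ≥ 861/3 since c is the largest side.
So 287 ≤ c ≤ 430. For each c, b runs from ⌈(861 − c)/2⌉ up to c (then a = 861 − b − c satisfies 1 ≤ a ≤ b automatically), giving c − ⌈(861 − c)/2⌉ + 1 choices.
Summing over c: 1 + 2 + 4 + 5 + … + 214 + 215  (144 terms, c = 287, …, 430) = 15552
Check (closed form: nearest integer to p²/48 for even p, (p+3)²/48 for odd p): (861+3)²/48 = 864²/48 = 746496/48 ≈ 15552.00 → 15552

15552 triangles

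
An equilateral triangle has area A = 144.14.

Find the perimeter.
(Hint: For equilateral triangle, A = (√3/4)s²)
A = (√3/4)s²  ⇒  s² = 4A/√3 = 4·144.14/√3 = 576.56/1.73205 ≈ 332.877
s ≈ √332.877 ≈ 18.2449
Perimeter = 3s ≈ 3·18.2449 ≈ 54.7348

Perimeter = 54.73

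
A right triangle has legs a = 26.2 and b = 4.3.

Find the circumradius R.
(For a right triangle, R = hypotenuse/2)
Hypotenuse c = √(a² + b²) = √(686.44 + 18.49) = √704.93 ≈ 26.5505
R = c/2 ≈ 26.5505/2 ≈ 13.2753

R = 13.28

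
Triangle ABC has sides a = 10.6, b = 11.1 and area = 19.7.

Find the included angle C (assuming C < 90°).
Area = ½·a·b·sin(C)  ⇒  sin(C) = 2·Area/(a·b) = 2·19.7/(10.6·11.1) = 39.4/117.66 ≈ 0.334863
C = arcsin(0.334863) ≈ 19.5642° (taking the acute solution since C < 90°)

C = 19.56°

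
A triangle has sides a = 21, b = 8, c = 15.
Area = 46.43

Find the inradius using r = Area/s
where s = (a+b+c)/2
s = (21 + 8 + 15)/2 = 44/2 = 22
r = Area/s = 46.43/22 ≈ 2.11045

r = 2.11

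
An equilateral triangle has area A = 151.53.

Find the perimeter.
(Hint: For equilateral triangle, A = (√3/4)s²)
A = (√3/4)s²  ⇒  s² = 4A/√3 = 4·151.53/√3 = 606.12/1.73205 ≈ 349.944
s ≈ √349.944 ≈ 18.7068
Perimeter = 3s ≈ 3·18.7068 ≈ 56.1203

Perimeter = 56.12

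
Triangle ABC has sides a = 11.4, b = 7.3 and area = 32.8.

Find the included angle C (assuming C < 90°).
Area = ½·a·b·sin(C)  ⇒  sin(C) = 2·Area/(a·b) = 2·32.8/(11.4·7.3) = 65.6/83.22 ≈ 0.788272
C = arcsin(0.788272) ≈ 52.0243° (taking the acute solution since C < 90°)

C = 52.02°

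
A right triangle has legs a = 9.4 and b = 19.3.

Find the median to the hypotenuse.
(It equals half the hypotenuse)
Hypotenuse c = √(a² + b²) = √(88.36 + 372.49) = √460.85 ≈ 21.4674
Median to hypotenuse = c/2 ≈ 21.4674/2 ≈ 10.7337

Median = 10.73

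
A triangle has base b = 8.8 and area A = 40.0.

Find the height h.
A = ½·b·h  ⇒  h = 2A/b = 2·40.0/8.8 = 80/8.8 ≈ 9.09091

h = 9.091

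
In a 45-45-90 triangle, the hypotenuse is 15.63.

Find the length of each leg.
In a 45-45-90 triangle hypotenuse = leg·√2, so leg = hypotenuse/√2.
Leg = 15.63/√2 ≈ 15.63/1.41421 ≈ 11.0521

Each leg = 11.05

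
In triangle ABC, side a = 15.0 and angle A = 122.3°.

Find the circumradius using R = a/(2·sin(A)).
R = a/(2·sin(A)) = 15.0/(2·sin(122.3°))
sin(122.3°) ≈ 0.845262
R ≈ 15.0/(2·0.845262) = 15.0/1.69052 ≈ 8.87299

R = 8.873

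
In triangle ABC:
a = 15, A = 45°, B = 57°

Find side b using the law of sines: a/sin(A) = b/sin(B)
a/sin(A) = b/sin(B)  ⇒  b = a·sin(B)/sin(A) = 15·sin(57°)/sin(45°)
sin(57°) ≈ 0.838671, sin(45°) ≈ 0.707107
b ≈ 15·0.838671/0.707107 ≈ 12.5801/0.707107 ≈ 17.7909

b = 17.79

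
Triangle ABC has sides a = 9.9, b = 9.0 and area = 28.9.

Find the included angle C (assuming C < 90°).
Area = ½·a·b·sin(C)  ⇒  sin(C) = 2·Area/(a·b) = 2·28.9/(9.9·9.0) = 57.8/89.1 ≈ 0.648709
C = arcsin(0.648709) ≈ 40.4444° (taking the acute solution since C < 90°)

C = 40.44°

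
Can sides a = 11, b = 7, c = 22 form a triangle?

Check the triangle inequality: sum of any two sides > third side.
a + b vs c: 11 + 7 = 18 ≤ 22  ✗
a + c vs b: 11 + 22 = 33 > 7  ✓
b + c vs a: 7 + 22 = 29 > 11  ✓

No: 11 + 7 = 18 is not > 22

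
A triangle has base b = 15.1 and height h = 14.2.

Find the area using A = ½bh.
A = ½·b·h = ½·15.1·14.2 = ½·214.42 = 107.21

Area = 107.21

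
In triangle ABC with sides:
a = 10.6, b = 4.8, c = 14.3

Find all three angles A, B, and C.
Law of cosines for each angle (a² = 112.36, b² = 23.04, c² = 204.49):
cos(A) = (b² + c² − a²)/(2bc) = (23.04 + 204.49 − 112.36)/(2·4.8·14.3) = 115.17/137.28 ≈ 0.838942  ⇒  A ≈ 32.9714°
cos(B) = (a² + c² − b²)/(2ac) = (112.36 + 204.49 − 23.04)/(2·10.6·14.3) = 293.81/303.16 ≈ 0.969158  ⇒  B ≈ 14.2669°
cos(C) = (a² + b² − c²)/(2ab) = (112.36 + 23.04 − 204.49)/(2·10.6·4.8) = -69.09/101.76 ≈ -0.67895  ⇒  C ≈ 132.762°
Check: A + B + C ≈ 180°

A = 32.97°, B = 14.27°, C = 132.8°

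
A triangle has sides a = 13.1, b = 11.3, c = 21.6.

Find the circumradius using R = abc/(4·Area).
First find the area with Heron's formula.
s = (13.1 + 11.3 + 21.6)/2 = 23
Area = √(s(s−a)(s−b)(s−c)) = √(23·9.9·11.7·1.4) ≈ √3729.73 ≈ 61.0715
abc = 13.1·11.3·21.6 = 3197.448
R = abc/(4·Area) ≈ 3197.448/(4·61.0715) = 3197.448/244.286 ≈ 13.089

R = 13.09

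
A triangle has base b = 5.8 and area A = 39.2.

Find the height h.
A = ½·b·h  ⇒  h = 2A/b = 2·39.2/5.8 = 78.4/5.8 ≈ 13.5172

h = 13.52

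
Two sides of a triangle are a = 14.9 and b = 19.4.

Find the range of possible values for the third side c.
Triangle inequality: |a − b| < c < a + b
|a − b| = |14.9 − 19.4| = 4.5
a + b = 14.9 + 19.4 = 34.3

4.5 < c < 34.3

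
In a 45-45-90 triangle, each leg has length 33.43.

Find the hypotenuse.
In a 45-45-90 triangle the sides are in ratio 1 : 1 : √2, so hypotenuse = leg·√2.
Hypotenuse = 33.43·√2 ≈ 33.43·1.41421 ≈ 47.2772

Hypotenuse = 33.43√2 = 47.28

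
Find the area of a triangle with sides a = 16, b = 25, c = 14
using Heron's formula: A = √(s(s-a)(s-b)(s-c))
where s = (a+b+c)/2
s = (16 + 25 + 14)/2 = 55/2 = 27.5
s − a = 11.5, s − b = 2.5, s − c = 13.5
s(s−a)(s−b)(s−c) = 27.5·11.5·2.5·13.5 = 10673.4375
Area = √10673.4375 ≈ 103.312

s = 27.5, Area = 103.3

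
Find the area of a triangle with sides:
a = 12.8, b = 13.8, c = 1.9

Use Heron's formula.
s = (12.8 + 13.8 + 1.9)/2 = 28.5/2 = 14.25
s − a = 1.45, s − b = 0.45, s − c = 12.35
s(s−a)(s−b)(s−c) = 14.25·1.45·0.45·12.35 ≈ 114.832
Area = √114.832 ≈ 10.716

Area = 10.72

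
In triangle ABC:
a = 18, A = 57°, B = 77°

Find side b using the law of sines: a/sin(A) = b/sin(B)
a/sin(A) = b/sin(B)  ⇒  b = a·sin(B)/sin(A) = 18·sin(77°)/sin(57°)
sin(77°) ≈ 0.97437, sin(57°) ≈ 0.838671
b ≈ 18·0.97437/0.838671 ≈ 17.5387/0.838671 ≈ 20.9125

b = 20.91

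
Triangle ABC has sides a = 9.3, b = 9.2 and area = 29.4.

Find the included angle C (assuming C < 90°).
Area = ½·a·b·sin(C)  ⇒  sin(C) = 2·Area/(a·b) = 2·29.4/(9.3·9.2) = 58.8/85.56 ≈ 0.687237
C = arcsin(0.687237) ≈ 43.4118° (taking the acute solution since C < 90°)

C = 43.41°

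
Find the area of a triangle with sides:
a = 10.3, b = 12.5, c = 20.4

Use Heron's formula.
s = (10.3 + 12.5 + 20.4)/2 = 43.2/2 = 21.6
s − a = 11.3, s − b = 9.1, s − c = 1.2
s(s−a)(s−b)(s−c) = 21.6·11.3·9.1·1.2 ≈ 2665.35
Area = √2665.35 ≈ 51.6271

Area = 51.63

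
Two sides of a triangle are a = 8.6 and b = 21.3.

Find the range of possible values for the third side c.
Triangle inequality: |a − b| < c < a + b
|a − b| = |8.6 − 21.3| = 12.7
a + b = 8.6 + 21.3 = 29.9

12.7 < c < 29.9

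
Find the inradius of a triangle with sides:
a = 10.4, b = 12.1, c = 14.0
r = Area/s where s is the semi-perimeter.
s = (10.4 + 12.1 + 14.0)/2 = 36.5/2 = 18.25
Area = √(s(s−a)(s−b)(s−c)) = √(18.25·7.85·6.15·4.25) ≈ √3744.52 ≈ 61.1925
r ≈ 61.1925/18.25 ≈ 3.35301

r = 3.353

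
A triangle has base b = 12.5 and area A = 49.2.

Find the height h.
A = ½·b·h  ⇒  h = 2A/b = 2·49.2/12.5 = 98.4/12.5 ≈ 7.872

h = 7.872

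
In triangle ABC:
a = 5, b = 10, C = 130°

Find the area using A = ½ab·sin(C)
A = ½·a·b·sin(C) = ½·5·10·sin(130°)
sin(130°) ≈ 0.766044
A ≈ ½·50·0.766044 = 25·0.766044 ≈ 19.1511

Area = 19.15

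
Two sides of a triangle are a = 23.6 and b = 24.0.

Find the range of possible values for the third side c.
Triangle inequality: |a − b| < c < a + b
|a − b| = |23.6 − 24.0| = 0.4
a + b = 23.6 + 24.0 = 47.6

0.4 < c < 47.6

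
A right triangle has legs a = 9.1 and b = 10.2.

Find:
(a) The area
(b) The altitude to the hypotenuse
(a) The legs are perpendicular, so Area = ½·a·b = ½·9.1·10.2 = ½·92.82 = 46.41
(b) Hypotenuse c = √(a² + b²) = √(82.81 + 104.04) = √186.85 ≈ 13.6693
    Area = ½·c·h_c  ⇒  h_c = 2·Area/c = 92.82/13.6693 ≈ 6.79039

Area = 46.41, h_c = 6.79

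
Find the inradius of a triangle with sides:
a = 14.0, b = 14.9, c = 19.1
r = Area/s where s is the semi-perimeter.
s = (14.0 + 14.9 + 19.1)/2 = 48/2 = 24
Area = √(s(s−a)(s−b)(s−c)) = √(24·10·9.1·4.9) ≈ √10701.6 ≈ 103.449
r ≈ 103.449/24 ≈ 4.31036

r = 4.31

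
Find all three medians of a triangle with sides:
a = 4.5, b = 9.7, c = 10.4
Median formula: m_a = ½√(2b² + 2c² − a²) (and cyclically). a² = 20.25, b² = 94.09, c² = 108.16.
m_a = ½√(2·94.09 + 2·108.16 − 20.25) = ½√384.25 ≈ ½·19.6023 ≈ 9.80115
m_b = ½√(2·20.25 + 2·108.16 − 94.09) = ½√162.73 ≈ ½·12.7566 ≈ 6.37828
m_c = ½√(2·20.25 + 2·94.09 − 108.16) = ½√120.52 ≈ ½·10.9782 ≈ 5.48908

m_a = 9.801, m_b = 6.378, m_c = 5.489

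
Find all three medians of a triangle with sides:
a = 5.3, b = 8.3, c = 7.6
Median formula: m_a = ½√(2b² + 2c² − a²) (and cyclically). a² = 28.09, b² = 68.89, c² = 57.76.
m_a = ½√(2·68.89 + 2·57.76 − 28.09) = ½√225.21 ≈ ½·15.007 ≈ 7.5035
m_b = ½√(2·28.09 + 2·57.76 − 68.89) = ½√102.81 ≈ ½·10.1395 ≈ 5.06976
m_c = ½√(2·28.09 + 2·68.89 − 57.76) = ½√136.2 ≈ ½·11.6705 ≈ 5.83524

m_a = 7.503, m_b = 5.07, m_c = 5.835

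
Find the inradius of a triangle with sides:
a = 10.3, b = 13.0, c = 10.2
r = Area/s where s is the semi-perimeter.
s = (10.3 + 13.0 + 10.2)/2 = 33.5/2 = 16.75
Area = √(s(s−a)(s−b)(s−c)) = √(16.75·6.45·3.75·6.55) ≈ √2653.67 ≈ 51.5138
r ≈ 51.5138/16.75 ≈ 3.07545

r = 3.075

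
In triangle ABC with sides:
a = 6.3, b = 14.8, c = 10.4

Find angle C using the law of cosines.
c² = a² + b² − 2ab·cos(C)  ⇒  cos(C) = (a² + b² − c²)/(2ab)
cos(C) = (6.3² + 14.8² − 10.4²)/(2·6.3·14.8) = (39.69 + 219.04 − 108.16)/186.48 = 150.57/186.48 ≈ 0.807432
C = arccos(0.807432) ≈ 36.1542°

C = 36.15°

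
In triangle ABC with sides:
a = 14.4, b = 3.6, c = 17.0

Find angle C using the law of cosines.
c² = a² + b² − 2ab·cos(C)  ⇒  cos(C) = (a² + b² − c²)/(2ab)
cos(C) = (14.4² + 3.6² − 17.0²)/(2·14.4·3.6) = (207.36 + 12.96 − 289)/103.68 = -68.68/103.68 ≈ -0.662423
C = arccos(-0.662423) ≈ 131.485°

C = 131.5°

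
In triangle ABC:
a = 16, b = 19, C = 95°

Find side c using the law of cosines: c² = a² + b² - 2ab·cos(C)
c² = 16² + 19² − 2·16·19·cos(95°)
cos(95°) ≈ -0.0871557
c² ≈ 256 + 361 − 608·(-0.0871557) ≈ 617 + 52.9907 ≈ 669.991
c ≈ √669.991 ≈ 25.8842

c = 25.88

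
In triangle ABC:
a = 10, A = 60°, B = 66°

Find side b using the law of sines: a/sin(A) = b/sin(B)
a/sin(A) = b/sin(B)  ⇒  b = a·sin(B)/sin(A) = 10·sin(66°)/sin(60°)
sin(66°) ≈ 0.913545, sin(60°) ≈ 0.866025
b ≈ 10·0.913545/0.866025 ≈ 9.13545/0.866025 ≈ 10.5487

b = 10.55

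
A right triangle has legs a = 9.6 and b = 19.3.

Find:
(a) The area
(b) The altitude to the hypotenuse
(a) The legs are perpendicular, so Area = ½·a·b = ½·9.6·19.3 = ½·185.28 = 92.64
(b) Hypotenuse c = √(a² + b²) = √(92.16 + 372.49) = √464.65 ≈ 21.5557
    Area = ½·c·h_c  ⇒  h_c = 2·Area/c = 185.28/21.5557 ≈ 8.59539

Area = 92.64, h_c = 8.595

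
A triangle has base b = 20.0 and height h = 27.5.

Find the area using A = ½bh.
A = ½·b·h = ½·20.0·27.5 = ½·550 = 275

Area = 275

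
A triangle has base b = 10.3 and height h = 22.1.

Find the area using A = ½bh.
A = ½·b·h = ½·10.3·22.1 = ½·227.63 = 113.815

Area = 113.815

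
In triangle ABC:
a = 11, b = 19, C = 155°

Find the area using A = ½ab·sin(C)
A = ½·a·b·sin(C) = ½·11·19·sin(155°)
sin(155°) ≈ 0.422618
A ≈ ½·209·0.422618 = 104.5·0.422618 ≈ 44.1636

Area = 44.16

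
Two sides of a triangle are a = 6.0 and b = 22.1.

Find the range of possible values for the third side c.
Triangle inequality: |a − b| < c < a + b
|a − b| = |6.0 − 22.1| = 16.1
a + b = 6.0 + 22.1 = 28.1

16.1 < c < 28.1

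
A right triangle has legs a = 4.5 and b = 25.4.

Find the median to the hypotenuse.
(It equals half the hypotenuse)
Hypotenuse c = √(a² + b²) = √(20.25 + 645.16) = √665.41 ≈ 25.7955
Median to hypotenuse = c/2 ≈ 25.7955/2 ≈ 12.8978

Median = 12.9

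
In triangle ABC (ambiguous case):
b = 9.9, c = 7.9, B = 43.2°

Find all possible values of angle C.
b/sin(B) = c/sin(C)  ⇒  sin(C) = c·sin(B)/b = 7.9·sin(43.2°)/9.9
sin(43.2°) ≈ 0.684547
sin(C) ≈ 7.9·0.684547/9.9 ≈ 5.40792/9.9 ≈ 0.546255
Candidate 1: C₁ = arcsin(0.546255) ≈ 33.1105°  →  A = 180° − 43.2° − 33.1105° ≈ 103.69° > 0, valid
Candidate 2: C₂ = 180° − C₁ ≈ 146.89°  →  A = 180° − 43.2° − 146.89° ≈ -10.0895° ≤ 0, not a valid triangle

C = 33.11° (one solution)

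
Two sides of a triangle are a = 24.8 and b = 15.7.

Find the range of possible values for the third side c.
Triangle inequality: |a − b| < c < a + b
|a − b| = |24.8 − 15.7| = 9.1
a + b = 24.8 + 15.7 = 40.5

9.1 < c < 40.5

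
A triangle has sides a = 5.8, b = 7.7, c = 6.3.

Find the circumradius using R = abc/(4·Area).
First find the area with Heron's formula.
s = (5.8 + 7.7 + 6.3)/2 = 9.9
Area = √(s(s−a)(s−b)(s−c)) = √(9.9·4.1·2.2·3.6) ≈ √321.473 ≈ 17.9297
abc = 5.8·7.7·6.3 = 281.358
R = abc/(4·Area) ≈ 281.358/(4·17.9297) = 281.358/71.7187 ≈ 3.92308

R = 3.923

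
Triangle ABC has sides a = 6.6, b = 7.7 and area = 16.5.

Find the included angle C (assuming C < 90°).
Area = ½·a·b·sin(C)  ⇒  sin(C) = 2·Area/(a·b) = 2·16.5/(6.6·7.7) = 33/50.82 ≈ 0.649351
C = arcsin(0.649351) ≈ 40.4927° (taking the acute solution since C < 90°)

C = 40.49°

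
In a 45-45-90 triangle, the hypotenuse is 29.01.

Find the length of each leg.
In a 45-45-90 triangle hypotenuse = leg·√2, so leg = hypotenuse/√2.
Leg = 29.01/√2 ≈ 29.01/1.41421 ≈ 20.5132

Each leg = 20.51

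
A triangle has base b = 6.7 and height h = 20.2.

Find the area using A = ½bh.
A = ½·b·h = ½·6.7·20.2 = ½·135.34 = 67.67

Area = 67.67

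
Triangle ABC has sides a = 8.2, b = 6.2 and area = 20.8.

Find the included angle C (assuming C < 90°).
Area = ½·a·b·sin(C)  ⇒  sin(C) = 2·Area/(a·b) = 2·20.8/(8.2·6.2) = 41.6/50.84 ≈ 0.818253
C = arcsin(0.818253) ≈ 54.9103° (taking the acute solution since C < 90°)

C = 54.91°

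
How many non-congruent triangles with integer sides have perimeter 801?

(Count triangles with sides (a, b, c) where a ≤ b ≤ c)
Let a ≤ b ≤ c with a + b + c = 801. The only binding inequality is a + b > c, i.e. 801 − c > c, so c < 801/2; and c ≥ 801/3 since c is the largest side.
So 267 ≤ c ≤ 400. For each c, b runs from ⌈(801 − c)/2⌉ up to c (then a = 801 − b − c satisfies 1 ≤ a ≤ b automatically), giving c − ⌈(801 − c)/2⌉ + 1 choices.
Summing over c: 1 + 2 + 4 + 5 + … + 199 + 200  (134 terms, c = 267, …, 400) = 13467
Check (closed form: nearest integer to p²/48 for even p, (p+3)²/48 for odd p): (801+3)²/48 = 804²/48 = 646416/48 ≈ 13467.00 → 13467

13467 triangles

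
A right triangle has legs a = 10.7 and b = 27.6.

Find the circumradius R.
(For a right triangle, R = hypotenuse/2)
Hypotenuse c = √(a² + b²) = √(114.49 + 761.76) = √876.25 ≈ 29.6015
R = c/2 ≈ 29.6015/2 ≈ 14.8008

R = 14.8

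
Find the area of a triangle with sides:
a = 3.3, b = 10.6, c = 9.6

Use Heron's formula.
s = (3.3 + 10.6 + 9.6)/2 = 23.5/2 = 11.75
s − a = 8.45, s − b = 1.15, s − c = 2.15
s(s−a)(s−b)(s−c) = 11.75·8.45·1.15·2.15 ≈ 245.488
Area = √245.488 ≈ 15.6681

Area = 15.67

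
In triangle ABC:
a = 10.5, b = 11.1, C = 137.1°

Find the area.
Two sides and the included angle (SAS): A = ½·a·b·sin(C) = ½·10.5·11.1·sin(137.1°)
sin(137.1°) ≈ 0.680721
A ≈ ½·116.55·0.680721 = 58.275·0.680721 ≈ 39.669

Area = 39.67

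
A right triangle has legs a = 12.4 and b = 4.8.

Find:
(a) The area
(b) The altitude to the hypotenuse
(a) The legs are perpendicular, so Area = ½·a·b = ½·12.4·4.8 = ½·59.52 = 29.76
(b) Hypotenuse c = √(a² + b²) = √(153.76 + 23.04) = √176.8 ≈ 13.2966
    Area = ½·c·h_c  ⇒  h_c = 2·Area/c = 59.52/13.2966 ≈ 4.47633

Area = 29.76, h_c = 4.476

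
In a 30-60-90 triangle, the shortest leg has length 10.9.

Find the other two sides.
In a 30-60-90 triangle the sides are in ratio 1 : √3 : 2 (short leg : long leg : hypotenuse).
Long leg = 10.9·√3 ≈ 10.9·1.73205 ≈ 18.8794
Hypotenuse = 2·10.9 = 21.8

Long leg = 10.9√3 = 18.88, Hypotenuse = 21.8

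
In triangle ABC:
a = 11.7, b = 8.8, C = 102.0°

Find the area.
Two sides and the included angle (SAS): A = ½·a·b·sin(C) = ½·11.7·8.8·sin(102.0°)
sin(102.0°) ≈ 0.978148
A ≈ ½·102.96·0.978148 = 51.48·0.978148 ≈ 50.355

Area = 50.36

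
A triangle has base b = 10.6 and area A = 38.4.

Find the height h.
A = ½·b·h  ⇒  h = 2A/b = 2·38.4/10.6 = 76.8/10.6 ≈ 7.24528

h = 7.245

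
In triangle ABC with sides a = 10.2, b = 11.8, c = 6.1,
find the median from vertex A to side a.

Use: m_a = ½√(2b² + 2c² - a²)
m_a = ½√(2·11.8² + 2·6.1² − 10.2²) = ½√(2·139.24 + 2·37.21 − 104.04) = ½√(278.48 + 74.42 − 104.04) = ½√248.86
√248.86 ≈ 15.7753, so m_a ≈ 7.88765

m_a = 7.888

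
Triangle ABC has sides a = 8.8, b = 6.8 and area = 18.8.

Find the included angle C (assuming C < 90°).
Area = ½·a·b·sin(C)  ⇒  sin(C) = 2·Area/(a·b) = 2·18.8/(8.8·6.8) = 37.6/59.84 ≈ 0.628342
C = arcsin(0.628342) ≈ 38.9279° (taking the acute solution since C < 90°)

C = 38.93°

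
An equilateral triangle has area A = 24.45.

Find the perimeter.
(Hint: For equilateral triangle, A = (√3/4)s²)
A = (√3/4)s²  ⇒  s² = 4A/√3 = 4·24.45/√3 = 97.8/1.73205 ≈ 56.4649
s ≈ √56.4649 ≈ 7.51431
Perimeter = 3s ≈ 3·7.51431 ≈ 22.5429

Perimeter = 22.54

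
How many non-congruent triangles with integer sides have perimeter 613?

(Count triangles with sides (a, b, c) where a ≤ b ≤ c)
Let a ≤ b ≤ c with a + b + c = 613. The only binding inequality is a + b > c, i.e. 613 − c > c, so c < 613/2; and c ≥ 613/3 since c is the largest side.
So 205 ≤ c ≤ 306. For each c, b runs from ⌈(613 − c)/2⌉ up to c (then a = 613 − b − c satisfies 1 ≤ a ≤ b automatically), giving c − ⌈(613 − c)/2⌉ + 1 choices.
Summing over c: 2 + 3 + 5 + 6 + … + 152 + 153  (102 terms, c = 205, …, 306) = 7905
Check (closed form: nearest integer to p²/48 for even p, (p+3)²/48 for odd p): (613+3)²/48 = 616²/48 = 379456/48 ≈ 7905.33 → 7905

7905 triangles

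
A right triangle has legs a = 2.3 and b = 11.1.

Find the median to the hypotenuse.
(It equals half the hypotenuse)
Hypotenuse c = √(a² + b²) = √(5.29 + 123.21) = √128.5 ≈ 11.3358
Median to hypotenuse = c/2 ≈ 11.3358/2 ≈ 5.66789

Median = 5.668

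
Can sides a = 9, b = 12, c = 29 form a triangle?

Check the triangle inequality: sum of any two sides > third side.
a + b vs c: 9 + 12 = 21 ≤ 29  ✗
a + c vs b: 9 + 29 = 38 > 12  ✓
b + c vs a: 12 + 29 = 41 > 9  ✓

No: 9 + 12 = 21 is not > 29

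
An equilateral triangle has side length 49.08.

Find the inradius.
r = Area/s with s the semi-perimeter.
Area = (√3/4)·49.08² = (√3/4)·2408.8464 ≈ 0.433013·2408.8464 ≈ 1043.06
s = 3·49.08/2 = 73.62
r ≈ 1043.06/73.62 ≈ 14.1682
(Equivalently r = side/(2√3) = 49.08/3.4641 ≈ 14.1682.)

r = 14.17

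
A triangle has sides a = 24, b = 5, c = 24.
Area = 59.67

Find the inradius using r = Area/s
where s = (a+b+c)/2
s = (24 + 5 + 24)/2 = 53/2 = 26.5
r = Area/s = 59.67/26.5 ≈ 2.2517

r = 2.252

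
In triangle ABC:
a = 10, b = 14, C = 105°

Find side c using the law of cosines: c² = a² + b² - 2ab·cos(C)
c² = 10² + 14² − 2·10·14·cos(105°)
cos(105°) ≈ -0.258819
c² ≈ 100 + 196 − 280·(-0.258819) ≈ 296 + 72.4693 ≈ 368.469
c ≈ √368.469 ≈ 19.1956

c = 19.2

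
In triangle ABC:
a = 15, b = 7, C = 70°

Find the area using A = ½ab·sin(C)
A = ½·a·b·sin(C) = ½·15·7·sin(70°)
sin(70°) ≈ 0.939693
A ≈ ½·105·0.939693 = 52.5·0.939693 ≈ 49.3339

Area = 49.33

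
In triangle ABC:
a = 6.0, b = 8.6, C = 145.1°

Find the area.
Two sides and the included angle (SAS): A = ½·a·b·sin(C) = ½·6.0·8.6·sin(145.1°)
sin(145.1°) ≈ 0.572146
A ≈ ½·51.6·0.572146 = 25.8·0.572146 ≈ 14.7614

Area = 14.76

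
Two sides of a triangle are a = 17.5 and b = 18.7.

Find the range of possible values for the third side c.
Triangle inequality: |a − b| < c < a + b
|a − b| = |17.5 − 18.7| = 1.2
a + b = 17.5 + 18.7 = 36.2

1.2 < c < 36.2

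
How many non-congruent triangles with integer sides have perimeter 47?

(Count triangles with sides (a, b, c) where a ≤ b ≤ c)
Let a ≤ b ≤ c with a + b + c = 47. The only binding inequality is a + b > c, i.e. 47 − c > c, so c < 47/2; and c ≥ 47/3 since c is the largest side.
So 16 ≤ c ≤ 23. For each c, b runs from ⌈(47 − c)/2⌉ up to c (then a = 47 − b − c satisfies 1 ≤ a ≤ b automatically), giving c − ⌈(47 − c)/2⌉ + 1 choices.
Summing over c: 1 + 3 + 4 + 6 + 7 + 9 + 10 + 12 = 52
Check (closed form: nearest integer to p²/48 for even p, (p+3)²/48 for odd p): (47+3)²/48 = 50²/48 = 2500/48 ≈ 52.08 → 52

52 triangles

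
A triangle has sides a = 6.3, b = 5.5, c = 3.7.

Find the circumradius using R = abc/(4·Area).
First find the area with Heron's formula.
s = (6.3 + 5.5 + 3.7)/2 = 7.75
Area = √(s(s−a)(s−b)(s−c)) = √(7.75·1.45·2.25·4.05) ≈ √102.402 ≈ 10.1194
abc = 6.3·5.5·3.7 = 128.205
R = abc/(4·Area) ≈ 128.205/(4·10.1194) = 128.205/40.4775 ≈ 3.16732

R = 3.167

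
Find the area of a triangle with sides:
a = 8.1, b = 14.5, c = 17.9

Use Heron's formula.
s = (8.1 + 14.5 + 17.9)/2 = 40.5/2 = 20.25
s − a = 12.15, s − b = 5.75, s − c = 2.35
s(s−a)(s−b)(s−c) = 20.25·12.15·5.75·2.35 ≈ 3324.58
Area = √3324.58 ≈ 57.6592

Area = 57.66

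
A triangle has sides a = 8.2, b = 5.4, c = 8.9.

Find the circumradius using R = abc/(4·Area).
First find the area with Heron's formula.
s = (8.2 + 5.4 + 8.9)/2 = 11.25
Area = √(s(s−a)(s−b)(s−c)) = √(11.25·3.05·5.85·2.35) ≈ √471.711 ≈ 21.7189
abc = 8.2·5.4·8.9 = 394.092
R = abc/(4·Area) ≈ 394.092/(4·21.7189) = 394.092/86.8756 ≈ 4.53628

R = 4.536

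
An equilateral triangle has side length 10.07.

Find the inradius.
r = Area/s with s the semi-perimeter.
Area = (√3/4)·10.07² = (√3/4)·101.4049 ≈ 0.433013·101.4049 ≈ 43.9096
s = 3·10.07/2 = 15.105
r ≈ 43.9096/15.105 ≈ 2.90696
(Equivalently r = side/(2√3) = 10.07/3.4641 ≈ 2.90696.)

r = 2.907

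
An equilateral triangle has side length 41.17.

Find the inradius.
r = Area/s with s the semi-perimeter.
Area = (√3/4)·41.17² = (√3/4)·1694.9689 ≈ 0.433013·1694.9689 ≈ 733.943
s = 3·41.17/2 = 61.755
r ≈ 733.943/61.755 ≈ 11.8848
(Equivalently r = side/(2√3) = 41.17/3.4641 ≈ 11.8848.)

r = 11.88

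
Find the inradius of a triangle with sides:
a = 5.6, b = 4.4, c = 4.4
r = Area/s where s is the semi-perimeter.
s = (5.6 + 4.4 + 4.4)/2 = 14.4/2 = 7.2
Area = √(s(s−a)(s−b)(s−c)) = √(7.2·1.6·2.8·2.8) ≈ √90.3168 ≈ 9.50352
r ≈ 9.50352/7.2 ≈ 1.31993

r = 1.32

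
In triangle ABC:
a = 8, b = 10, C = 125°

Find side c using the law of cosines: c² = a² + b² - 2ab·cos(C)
c² = 8² + 10² − 2·8·10·cos(125°)
cos(125°) ≈ -0.573576
c² ≈ 64 + 100 − 160·(-0.573576) ≈ 164 + 91.7722 ≈ 255.772
c ≈ √255.772 ≈ 15.9929

c = 15.99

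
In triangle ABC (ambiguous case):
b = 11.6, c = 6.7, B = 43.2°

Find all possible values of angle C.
b/sin(B) = c/sin(C)  ⇒  sin(C) = c·sin(B)/b = 6.7·sin(43.2°)/11.6
sin(43.2°) ≈ 0.684547
sin(C) ≈ 6.7·0.684547/11.6 ≈ 4.58647/11.6 ≈ 0.395385
Candidate 1: C₁ = arcsin(0.395385) ≈ 23.29°  →  A = 180° − 43.2° − 23.29° ≈ 113.51° > 0, valid
Candidate 2: C₂ = 180° − C₁ ≈ 156.71°  →  A = 180° − 43.2° − 156.71° ≈ -19.91° ≤ 0, not a valid triangle

C = 23.29° (one solution)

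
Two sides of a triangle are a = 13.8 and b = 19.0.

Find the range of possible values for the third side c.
Triangle inequality: |a − b| < c < a + b
|a − b| = |13.8 − 19.0| = 5.2
a + b = 13.8 + 19.0 = 32.8

5.2 < c < 32.8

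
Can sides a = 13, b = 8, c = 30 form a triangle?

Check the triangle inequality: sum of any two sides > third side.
a + b vs c: 13 + 8 = 21 ≤ 30  ✗
a + c vs b: 13 + 30 = 43 > 8  ✓
b + c vs a: 8 + 30 = 38 > 13  ✓

No: 13 + 8 = 21 is not > 30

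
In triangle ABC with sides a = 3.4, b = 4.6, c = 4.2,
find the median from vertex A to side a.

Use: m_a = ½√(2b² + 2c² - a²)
m_a = ½√(2·4.6² + 2·4.2² − 3.4²) = ½√(2·21.16 + 2·17.64 − 11.56) = ½√(42.32 + 35.28 − 11.56) = ½√66.04
√66.04 ≈ 8.1265, so m_a ≈ 4.06325

m_a = 4.063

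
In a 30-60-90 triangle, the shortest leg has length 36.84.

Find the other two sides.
In a 30-60-90 triangle the sides are in ratio 1 : √3 : 2 (short leg : long leg : hypotenuse).
Long leg = 36.84·√3 ≈ 36.84·1.73205 ≈ 63.8088
Hypotenuse = 2·36.84 = 73.68

Long leg = 36.84√3 = 63.81, Hypotenuse = 73.68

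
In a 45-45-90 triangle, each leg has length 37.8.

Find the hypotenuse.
In a 45-45-90 triangle the sides are in ratio 1 : 1 : √2, so hypotenuse = leg·√2.
Hypotenuse = 37.8·√2 ≈ 37.8·1.41421 ≈ 53.4573

Hypotenuse = 37.8√2 = 53.46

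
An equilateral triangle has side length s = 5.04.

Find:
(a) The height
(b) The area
(a) The height splits the triangle into two 30-60-90 halves: h = s·√3/2 = 5.04·1.73205/2 ≈ 8.72954/2 ≈ 4.36477
(b) Area = (√3/4)·s² = (√3/4)·5.04² = (√3/4)·25.4016 ≈ 0.433013·25.4016 ≈ 10.9992

Height = 4.365, Area = 11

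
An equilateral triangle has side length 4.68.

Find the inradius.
r = Area/s with s the semi-perimeter.
Area = (√3/4)·4.68² = (√3/4)·21.9024 ≈ 0.433013·21.9024 ≈ 9.48402
s = 3·4.68/2 = 7.02
r ≈ 9.48402/7.02 ≈ 1.351
(Equivalently r = side/(2√3) = 4.68/3.4641 ≈ 1.351.)

r = 1.351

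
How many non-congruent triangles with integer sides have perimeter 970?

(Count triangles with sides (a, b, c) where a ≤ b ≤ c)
Let a ≤ b ≤ c with a + b + c = 970. The only binding inequality is a + b > c, i.e. 970 − c > c, so c < 970/2; and c ≥ 970/3 since c is the largest side.
So 324 ≤ c ≤ 484. For each c, b runs from ⌈(970 − c)/2⌉ up to c (then a = 970 − b − c satisfies 1 ≤ a ≤ b automatically), giving c − ⌈(970 − c)/2⌉ + 1 choices.
Summing over c: 2 + 3 + 5 + 6 + … + 240 + 242  (161 terms, c = 324, …, 484) = 19602
Check (closed form: nearest integer to p²/48 for even p, (p+3)²/48 for odd p): 970²/48 = 940900/48 ≈ 19602.08 → 19602

19602 triangles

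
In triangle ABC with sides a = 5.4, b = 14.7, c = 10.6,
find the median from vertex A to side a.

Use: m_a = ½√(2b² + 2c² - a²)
m_a = ½√(2·14.7² + 2·10.6² − 5.4²) = ½√(2·216.09 + 2·112.36 − 29.16) = ½√(432.18 + 224.72 − 29.16) = ½√627.74
√627.74 ≈ 25.0547, so m_a ≈ 12.5274

m_a = 12.53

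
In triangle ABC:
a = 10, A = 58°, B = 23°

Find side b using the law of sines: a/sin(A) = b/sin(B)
a/sin(A) = b/sin(B)  ⇒  b = a·sin(B)/sin(A) = 10·sin(23°)/sin(58°)
sin(23°) ≈ 0.390731, sin(58°) ≈ 0.848048
b ≈ 10·0.390731/0.848048 ≈ 3.90731/0.848048 ≈ 4.60742

b = 4.607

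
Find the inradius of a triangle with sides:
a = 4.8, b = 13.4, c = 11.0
r = Area/s where s is the semi-perimeter.
s = (4.8 + 13.4 + 11.0)/2 = 29.2/2 = 14.6
Area = √(s(s−a)(s−b)(s−c)) = √(14.6·9.8·1.2·3.6) ≈ √618.106 ≈ 24.8617
r ≈ 24.8617/14.6 ≈ 1.70286

r = 1.703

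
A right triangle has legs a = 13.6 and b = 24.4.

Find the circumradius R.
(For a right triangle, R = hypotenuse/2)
Hypotenuse c = √(a² + b²) = √(184.96 + 595.36) = √780.32 ≈ 27.9342
R = c/2 ≈ 27.9342/2 ≈ 13.9671

R = 13.97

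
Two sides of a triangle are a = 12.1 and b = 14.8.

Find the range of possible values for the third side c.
Triangle inequality: |a − b| < c < a + b
|a − b| = |12.1 − 14.8| = 2.7
a + b = 12.1 + 14.8 = 26.9

2.7 < c < 26.9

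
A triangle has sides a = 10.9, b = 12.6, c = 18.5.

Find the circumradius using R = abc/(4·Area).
First find the area with Heron's formula.
s = (10.9 + 12.6 + 18.5)/2 = 21
Area = √(s(s−a)(s−b)(s−c)) = √(21·10.1·8.4·2.5) ≈ √4454.1 ≈ 66.739
abc = 10.9·12.6·18.5 = 2540.79
R = abc/(4·Area) ≈ 2540.79/(4·66.739) = 2540.79/266.956 ≈ 9.51763

R = 9.518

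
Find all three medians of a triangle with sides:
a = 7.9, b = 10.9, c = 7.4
Median formula: m_a = ½√(2b² + 2c² − a²) (and cyclically). a² = 62.41, b² = 118.81, c² = 54.76.
m_a = ½√(2·118.81 + 2·54.76 − 62.41) = ½√284.73 ≈ ½·16.8739 ≈ 8.43697
m_b = ½√(2·62.41 + 2·54.76 − 118.81) = ½√115.53 ≈ ½·10.7485 ≈ 5.37424
m_c = ½√(2·62.41 + 2·118.81 − 54.76) = ½√307.68 ≈ ½·17.5408 ≈ 8.7704

m_a = 8.437, m_b = 5.374, m_c = 8.77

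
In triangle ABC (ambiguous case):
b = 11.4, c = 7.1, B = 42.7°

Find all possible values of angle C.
b/sin(B) = c/sin(C)  ⇒  sin(C) = c·sin(B)/b = 7.1·sin(42.7°)/11.4
sin(42.7°) ≈ 0.67816
sin(C) ≈ 7.1·0.67816/11.4 ≈ 4.81493/11.4 ≈ 0.422363
Candidate 1: C₁ = arcsin(0.422363) ≈ 24.9838°  →  A = 180° − 42.7° − 24.9838° ≈ 112.316° > 0, valid
Candidate 2: C₂ = 180° − C₁ ≈ 155.016°  →  A = 180° − 42.7° − 155.016° ≈ -17.7162° ≤ 0, not a valid triangle

C = 24.98° (one solution)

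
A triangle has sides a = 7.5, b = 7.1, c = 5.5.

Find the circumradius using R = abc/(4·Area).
First find the area with Heron's formula.
s = (7.5 + 7.1 + 5.5)/2 = 10.05
Area = √(s(s−a)(s−b)(s−c)) = √(10.05·2.55·2.95·4.55) ≈ √343.985 ≈ 18.5468
abc = 7.5·7.1·5.5 = 292.875
R = abc/(4·Area) ≈ 292.875/(4·18.5468) = 292.875/74.1873 ≈ 3.94778

R = 3.948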